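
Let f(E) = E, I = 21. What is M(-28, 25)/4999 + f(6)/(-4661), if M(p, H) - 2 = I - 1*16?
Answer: 2633/23300339 ≈ 0.00011300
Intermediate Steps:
M(p, H) = 7 (M(p, H) = 2 + (21 - 1*16) = 2 + (21 - 16) = 2 + 5 = 7)
M(-28, 25)/4999 + f(6)/(-4661) = 7/4999 + 6/(-4661) = 7*(1/4999) + 6*(-1/4661) = 7/4999 - 6/4661 = 2633/23300339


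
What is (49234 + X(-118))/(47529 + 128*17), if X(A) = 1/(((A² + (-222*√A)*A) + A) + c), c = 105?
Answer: 1332086674142339/1344830160824115 - 8732*I*√118/1344830160824115 ≈ 0.99052 - 7.0532e-11*I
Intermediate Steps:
X(A) = 1/(105 + A + A² - 222*A^(3/2)) (X(A) = 1/(((A² + (-222*√A)*A) + A) + 105) = 1/(((A² - 222*A^(3/2)) + A) + 105) = 1/((A + A² - 222*A^(3/2)) + 105) = 1/(105 + A + A² - 222*A^(3/2)))
(49234 + X(-118))/(47529 + 128*17) = (49234 + 1/(105 - 118 + (-118)² - (-26196)*I*√118))/(47529 + 128*17) = (49234 + 1/(105 - 118 + 13924 - (-26196)*I*√118))/(47529 + 2176) = (49234 + 1/(105 - 118 + 13924 + 26196*I*√118))/49705 = (49234 + 1/(13911 + 26196*I*√118))*(1/49705) = 49234/49705 + 1/(49705*(13911 + 26196*I*√118))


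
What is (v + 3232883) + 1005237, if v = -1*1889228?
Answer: 2348892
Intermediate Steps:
v = -1889228
(v + 3232883) + 1005237 = (-1889228 + 3232883) + 1005237 = 1343655 + 1005237 = 2348892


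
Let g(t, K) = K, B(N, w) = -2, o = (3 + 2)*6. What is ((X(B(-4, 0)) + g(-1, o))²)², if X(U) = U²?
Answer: 1336336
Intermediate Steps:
o = 30 (o = 5*6 = 30)
((X(B(-4, 0)) + g(-1, o))²)² = (((-2)² + 30)²)² = ((4 + 30)²)² = (34²)² = 1156² = 1336336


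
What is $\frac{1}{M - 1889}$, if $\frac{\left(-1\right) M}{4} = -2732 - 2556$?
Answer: $\frac{1}{19263} \approx 5.1913 \cdot 10^{-5}$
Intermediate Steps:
$M = 21152$ ($M = - 4 \left(-2732 - 2556\right) = \left(-4\right) \left(-5288\right) = 21152$)
$\frac{1}{M - 1889} = \frac{1}{21152 - 1889} = \frac{1}{19263}$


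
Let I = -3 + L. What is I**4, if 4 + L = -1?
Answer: 4096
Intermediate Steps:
L = -5 (L = -4 - 1 = -5)
I = -8 (I = -3 - 5 = -8)
I**4 = (-8)**4 = 4096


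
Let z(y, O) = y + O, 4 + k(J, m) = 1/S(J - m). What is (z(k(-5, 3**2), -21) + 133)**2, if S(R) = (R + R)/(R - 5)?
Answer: 9259849/784 ≈ 11811.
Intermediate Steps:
S(R) = 2*R/(-5 + R) (S(R) = (2*R)/(-5 + R) = 2*R/(-5 + R))
k(J, m) = -4 + (-5 + J - m)/(2*(J - m)) (k(J, m) = -4 + 1/(2*(J - m)/(-5 + (J - m))) = -4 + 1/(2*(J - m)/(-5 + J - m)) = -4 + (-5 + J - m)/(2*(J - m)))
z(y, O) = O + y
(z(k(-5, 3**2), -21) + 133)**2 = ((-21 + (-5 - 7*(-5) + 7*3**2)/(2*(-5 - 1*3**2))) + 133)**2 = ((-21 + (-5 + 35 + 7*9)/(2*(-5 - 1*9))) + 133)**2 = ((-21 + (-5 + 35 + 63)/(2*(-5 - 9))) + 133)**2 = ((-21 + (1/2)*93/(-14)) + 133)**2 = ((-21 + (1/2)*(-1/14)*93) + 133)**2 = ((-21 - 93/28) + 133)**2 = (-681/28 + 133)**2 = (3043/28)**2 = 9259849/784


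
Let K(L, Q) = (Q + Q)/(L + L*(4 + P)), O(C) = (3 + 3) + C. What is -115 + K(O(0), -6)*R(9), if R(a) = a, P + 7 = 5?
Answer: -121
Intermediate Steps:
P = -2 (P = -7 + 5 = -2)
O(C) = 6 + C
K(L, Q) = 2*Q/(3*L) (K(L, Q) = (Q + Q)/(L + L*(4 - 2)) = (2*Q)/(L + L*2) = (2*Q)/(L + 2*L) = (2*Q)/((3*L)) = (2*Q)*(1/(3*L)) = 2*Q/(3*L))
-115 + K(O(0), -6)*R(9) = -115 + ((⅔)*(-6)/(6 + 0))*9 = -115 + ((⅔)*(-6)/6)*9 = -115 + ((⅔)*(-6)*(⅙))*9 = -115 - ⅔*9 = -115 - 6 = -121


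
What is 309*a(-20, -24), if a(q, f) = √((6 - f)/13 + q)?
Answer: 309*I*√2990/13 ≈ 1299.7*I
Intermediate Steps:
a(q, f) = √(6/13 + q - f/13) (a(q, f) = √((6 - f)*(1/13) + q) = √((6/13 - f/13) + q) = √(6/13 + q - f/13))
309*a(-20, -24) = 309*(√(78 - 13*(-24) + 169*(-20))/13) = 309*(√(78 + 312 - 3380)/13) = 309*(√(-2990)/13) = 309*((I*√2990)/13) = 309*(I*√2990/13) = 309*I*√2990/13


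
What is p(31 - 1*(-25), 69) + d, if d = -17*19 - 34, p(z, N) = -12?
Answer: -369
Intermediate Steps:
d = -357 (d = -323 - 34 = -357)
p(31 - 1*(-25), 69) + d = -12 - 357 = -369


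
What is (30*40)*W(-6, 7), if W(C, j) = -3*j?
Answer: -25200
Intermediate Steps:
(30*40)*W(-6, 7) = (30*40)*(-3*7) = 1200*(-21) = -25200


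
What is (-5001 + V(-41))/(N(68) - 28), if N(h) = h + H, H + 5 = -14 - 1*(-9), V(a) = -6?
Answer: -1669/10 ≈ -166.90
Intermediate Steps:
H = -10 (H = -5 + (-14 - 1*(-9)) = -5 + (-14 + 9) = -5 - 5 = -10)
N(h) = -10 + h (N(h) = h - 10 = -10 + h)
(-5001 + V(-41))/(N(68) - 28) = (-5001 - 6)/((-10 + 68) - 28) = -5007/(58 - 28) = -5007/30 = -5007*1/30 = -1669/10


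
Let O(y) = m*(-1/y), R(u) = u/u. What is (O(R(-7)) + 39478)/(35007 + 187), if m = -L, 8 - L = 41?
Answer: 39445/35194 ≈ 1.1208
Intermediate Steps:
R(u) = 1
L = -33 (L = 8 - 1*41 = 8 - 41 = -33)
m = 33 (m = -1*(-33) = 33)
O(y) = -33/y (O(y) = 33*(-1/y) = -33/y)
(O(R(-7)) + 39478)/(35007 + 187) = (-33/1 + 39478)/(35007 + 187) = (-33*1 + 39478)/35194 = (-33 + 39478)*(1/35194) = 39445*(1/35194) = 39445/35194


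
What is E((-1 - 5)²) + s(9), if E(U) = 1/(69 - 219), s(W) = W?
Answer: 1349/150 ≈ 8.9933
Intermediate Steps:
E(U) = -1/150 (E(U) = 1/(-150) = -1/150)
E((-1 - 5)²) + s(9) = -1/150 + 9 = 1349/150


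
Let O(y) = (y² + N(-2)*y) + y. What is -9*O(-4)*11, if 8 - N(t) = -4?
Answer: 3564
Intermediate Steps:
N(t) = 12 (N(t) = 8 - 1*(-4) = 8 + 4 = 12)
O(y) = y² + 13*y (O(y) = (y² + 12*y) + y = y² + 13*y)
-9*O(-4)*11 = -(-36)*(13 - 4)*11 = -(-36)*9*11 = -9*(-36)*11 = 324*11 = 3564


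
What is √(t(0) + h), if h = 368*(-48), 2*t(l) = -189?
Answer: I*√71034/2 ≈ 133.26*I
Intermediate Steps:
t(l) = -189/2 (t(l) = (½)*(-189) = -189/2)
h = -17664
√(t(0) + h) = √(-189/2 - 17664) = √(-35517/2) = I*√71034/2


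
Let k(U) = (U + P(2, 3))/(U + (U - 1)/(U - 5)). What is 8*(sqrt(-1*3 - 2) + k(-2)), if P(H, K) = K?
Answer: -56/11 + 8*I*sqrt(5) ≈ -5.0909 + 17.889*I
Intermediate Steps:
k(U) = (3 + U)/(U + (-1 + U)/(-5 + U)) (k(U) = (U + 3)/(U + (U - 1)/(U - 5)) = (3 + U)/(U + (-1 + U)/(-5 + U)))
8*(sqrt(-1*3 - 2) + k(-2)) = 8*(sqrt(-1*3 - 2) + (15 - 1*(-2)**2 + 2*(-2))/(1 - 1*(-2)**2 + 4*(-2))) = 8*(sqrt(-3 - 2) + (15 - 1*4 - 4)/(1 - 1*4 - 8)) = 8*(sqrt(-5) + (15 - 4 - 4)/(1 - 4 - 8)) = 8*(I*sqrt(5) + 7/(-11)) = 8*(I*sqrt(5) - 1/11*7) = 8*(I*sqrt(5) - 7/11) = 8*(-7/11 + I*sqrt(5)) = -56/11 + 8*I*sqrt(5)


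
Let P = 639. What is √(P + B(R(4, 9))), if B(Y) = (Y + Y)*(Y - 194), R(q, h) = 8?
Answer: I*√2337 ≈ 48.343*I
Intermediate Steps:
B(Y) = 2*Y*(-194 + Y) (B(Y) = (2*Y)*(-194 + Y) = 2*Y*(-194 + Y))
√(P + B(R(4, 9))) = √(639 + 2*8*(-194 + 8)) = √(639 + 2*8*(-186)) = √(639 - 2976) = √(-2337) = I*√2337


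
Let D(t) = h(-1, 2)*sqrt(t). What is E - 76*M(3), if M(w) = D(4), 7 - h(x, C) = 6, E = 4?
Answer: -148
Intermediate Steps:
h(x, C) = 1 (h(x, C) = 7 - 1*6 = 7 - 6 = 1)
D(t) = sqrt(t) (D(t) = 1*sqrt(t) = sqrt(t))
M(w) = 2 (M(w) = sqrt(4) = 2)
E - 76*M(3) = 4 - 76*2 = 4 - 152 = -148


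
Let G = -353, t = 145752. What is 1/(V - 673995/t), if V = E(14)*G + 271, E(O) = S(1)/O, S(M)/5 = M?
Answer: 340088/47715813 ≈ 0.0071274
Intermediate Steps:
S(M) = 5*M
E(O) = 5/O (E(O) = (5*1)/O = 5/O)
V = 2029/14 (V = (5/14)*(-353) + 271 = -1765/14 + 271 = 2029/14 ≈ 144.93)
1/(V - 673995/t) = 1/(2029/14 - 673995/145752) = 1/(2029/14 - 673995*1/145752) = 1/(2029/14 - 224665/48584) = 1/(47715813/340088) = 340088/47715813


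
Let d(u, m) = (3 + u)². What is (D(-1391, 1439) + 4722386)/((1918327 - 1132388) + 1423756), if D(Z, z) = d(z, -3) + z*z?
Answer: 8872471/2209695 ≈ 4.0152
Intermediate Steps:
D(Z, z) = z² + (3 + z)² (D(Z, z) = (3 + z)² + z*z = (3 + z)² + z² = z² + (3 + z)²)
(D(-1391, 1439) + 4722386)/((1918327 - 1132388) + 1423756) = ((1439² + (3 + 1439)²) + 4722386)/((1918327 - 1132388) + 1423756) = ((2070721 + 1442²) + 4722386)/(785939 + 1423756) = ((2070721 + 2079364) + 4722386)/2209695 = (4150085 + 4722386)*(1/2209695) = 8872471*(1/2209695) = 8872471/2209695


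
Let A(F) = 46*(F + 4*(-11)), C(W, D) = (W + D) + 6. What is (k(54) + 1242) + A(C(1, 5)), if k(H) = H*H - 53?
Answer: 2633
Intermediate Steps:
C(W, D) = 6 + D + W (C(W, D) = (D + W) + 6 = 6 + D + W)
A(F) = -2024 + 46*F (A(F) = 46*(F - 44) = 46*(-44 + F) = -2024 + 46*F)
k(H) = -53 + H² (k(H) = H² - 53 = -53 + H²)
(k(54) + 1242) + A(C(1, 5)) = ((-53 + 54²) + 1242) + (-2024 + 46*(6 + 5 + 1)) = ((-53 + 2916) + 1242) + (-2024 + 46*12) = (2863 + 1242) + (-2024 + 552) = 4105 - 1472 = 2633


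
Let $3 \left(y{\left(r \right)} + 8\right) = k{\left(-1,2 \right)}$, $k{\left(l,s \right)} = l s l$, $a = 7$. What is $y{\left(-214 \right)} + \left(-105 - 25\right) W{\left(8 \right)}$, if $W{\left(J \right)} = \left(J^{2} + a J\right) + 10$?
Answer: $- \frac{50722}{3} \approx -16907.0$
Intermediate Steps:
$W{\left(J \right)} = 10 + J^{2} + 7 J$ ($W{\left(J \right)} = \left(J^{2} + 7 J\right) + 10 = 10 + J^{2} + 7 J$)
$k{\left(l,s \right)} = s l^{2}$
$y{\left(r \right)} = - \frac{22}{3}$ ($y{\left(r \right)} = -8 + \frac{2 \left(-1\right)^{2}}{3} = -8 + \frac{2 \cdot 1}{3} = -8 + \frac{1}{3} \cdot 2 = -8 + \frac{2}{3} = - \frac{22}{3}$)
$y{\left(-214 \right)} + \left(-105 - 25\right) W{\left(8 \right)} = - \frac{22}{3} + \left(-105 - 25\right) \left(10 + 8^{2} + 7 \cdot 8\right) = - \frac{22}{3} - 130 \left(10 + 64 + 56\right) = - \frac{22}{3} - 16900 = - \frac{50722}{3}$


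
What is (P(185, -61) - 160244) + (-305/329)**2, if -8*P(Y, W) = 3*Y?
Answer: -138819095987/865928 ≈ -1.6031e+5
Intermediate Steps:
P(Y, W) = -3*Y/8
(P(185, -61) - 160244) + (-305/329)**2 = (-3/8*185 - 160244) + (-305/329)**2 = (-555/8 - 160244) + (-305*1/329)**2 = -1282507/8 + (-305/329)**2 = -1282507/8 + 93025/108241 = -138819095987/865928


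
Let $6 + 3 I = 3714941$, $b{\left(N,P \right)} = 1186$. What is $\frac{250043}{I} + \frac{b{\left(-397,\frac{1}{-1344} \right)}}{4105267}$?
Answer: $\frac{3083885742353}{15250800062645} \approx 0.20221$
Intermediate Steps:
$I = \frac{3714935}{3}$ ($I = -2 + \frac{1}{3} \cdot 3714941 = -2 + \frac{3714941}{3} = \frac{3714935}{3} \approx 1.2383 \cdot 10^{6}$)
$\frac{250043}{I} + \frac{b{\left(-397,\frac{1}{-1344} \right)}}{4105267} = \frac{250043}{\frac{3714935}{3}} + \frac{1186}{4105267} = 250043 \cdot \frac{3}{3714935} + 1186 \cdot \frac{1}{4105267} = \frac{750129}{3714935} + \frac{1186}{4105267} = \frac{3083885742353}{15250800062645}$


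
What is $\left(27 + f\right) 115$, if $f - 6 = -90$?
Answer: $-6555$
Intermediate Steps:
$f = -84$ ($f = 6 - 90 = -84$)
$\left(27 + f\right) 115 = \left(27 - 84\right) 115 = \left(-57\right) 115 = -6555$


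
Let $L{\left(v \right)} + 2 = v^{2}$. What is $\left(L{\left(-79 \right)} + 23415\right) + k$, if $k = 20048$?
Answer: $49702$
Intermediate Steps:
$L{\left(v \right)} = -2 + v^{2}$
$\left(L{\left(-79 \right)} + 23415\right) + k = \left(\left(-2 + \left(-79\right)^{2}\right) + 23415\right) + 20048 = \left(\left(-2 + 6241\right) + 23415\right) + 20048 = \left(6239 + 23415\right) + 20048 = 29654 + 20048 = 49702$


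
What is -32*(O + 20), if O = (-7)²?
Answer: -2208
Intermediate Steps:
O = 49
-32*(O + 20) = -32*(49 + 20) = -32*69 = -2208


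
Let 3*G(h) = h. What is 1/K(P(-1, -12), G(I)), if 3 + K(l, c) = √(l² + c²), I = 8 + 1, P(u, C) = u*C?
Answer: 1/48 + √17/48 ≈ 0.10673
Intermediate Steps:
P(u, C) = C*u
I = 9
G(h) = h/3
K(l, c) = -3 + √(c² + l²) (K(l, c) = -3 + √(l² + c²) = -3 + √(c² + l²))
1/K(P(-1, -12), G(I)) = 1/(-3 + √(((⅓)*9)² + (-12*(-1))²)) = 1/(-3 + √(3² + 12²)) = 1/(-3 + √(9 + 144)) = 1/(-3 + √153) = 1/(-3 + 3*√17)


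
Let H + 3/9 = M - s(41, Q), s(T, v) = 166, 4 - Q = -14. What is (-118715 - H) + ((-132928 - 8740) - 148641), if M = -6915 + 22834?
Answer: -1274330/3 ≈ -4.2478e+5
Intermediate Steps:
Q = 18 (Q = 4 - 1*(-14) = 4 + 14 = 18)
M = 15919
H = 47258/3 (H = -⅓ + (15919 - 1*166) = -⅓ + (15919 - 166) = -⅓ + 15753 = 47258/3 ≈ 15753.)
(-118715 - H) + ((-132928 - 8740) - 148641) = (-118715 - 1*47258/3) + ((-132928 - 8740) - 148641) = (-118715 - 47258/3) + (-141668 - 148641) = -403403/3 - 290309 = -1274330/3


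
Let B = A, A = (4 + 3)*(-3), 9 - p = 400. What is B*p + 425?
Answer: 8636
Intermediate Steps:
p = -391 (p = 9 - 1*400 = 9 - 400 = -391)
A = -21 (A = 7*(-3) = -21)
B = -21
B*p + 425 = -21*(-391) + 425 = 8211 + 425 = 8636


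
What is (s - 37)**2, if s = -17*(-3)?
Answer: 196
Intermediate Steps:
s = 51
(s - 37)**2 = (51 - 37)**2 = 14**2 = 196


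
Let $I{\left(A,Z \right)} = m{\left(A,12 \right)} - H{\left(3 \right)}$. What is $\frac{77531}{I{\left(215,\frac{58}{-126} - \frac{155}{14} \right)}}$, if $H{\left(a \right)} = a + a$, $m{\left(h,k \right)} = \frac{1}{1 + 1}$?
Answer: $- \frac{155062}{11} \approx -14097.0$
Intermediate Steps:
$m{\left(h,k \right)} = \frac{1}{2}$
$H{\left(a \right)} = 2 a$
$I{\left(A,Z \right)} = - \frac{11}{2}$ ($I{\left(A,Z \right)} = \frac{1}{2} - 2 \cdot 3 = \frac{1}{2} - 6 = - \frac{11}{2}$)
$\frac{77531}{I{\left(215,\frac{58}{-126} - \frac{155}{14} \right)}} = \frac{77531}{- \frac{11}{2}} = 77531 \left(- \frac{2}{11}\right) = - \frac{155062}{11}$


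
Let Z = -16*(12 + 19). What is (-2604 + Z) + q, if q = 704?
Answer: -2396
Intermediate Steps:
Z = -496 (Z = -16*31 = -496)
(-2604 + Z) + q = (-2604 - 496) + 704 = -3100 + 704 = -2396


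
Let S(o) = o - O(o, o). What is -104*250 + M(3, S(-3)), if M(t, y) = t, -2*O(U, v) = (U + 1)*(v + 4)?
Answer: -25997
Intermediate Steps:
O(U, v) = -(1 + U)*(4 + v)/2 (O(U, v) = -(U + 1)*(v + 4)/2 = -(1 + U)*(4 + v)/2)
S(o) = 2 + o**2/2 + 7*o/2 (S(o) = o - (-2 - 2*o - o/2 - o*o/2) = o - (-2 - 2*o - o/2 - o**2/2) = o - (-2 - 5*o/2 - o**2/2) = o + (2 + o**2/2 + 5*o/2) = 2 + o**2/2 + 7*o/2)
-104*250 + M(3, S(-3)) = -104*250 + 3 = -26000 + 3 = -25997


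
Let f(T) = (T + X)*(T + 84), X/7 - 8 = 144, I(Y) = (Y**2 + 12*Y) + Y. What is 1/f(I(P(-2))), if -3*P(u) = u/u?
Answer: 81/6848284 ≈ 1.1828e-5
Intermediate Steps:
P(u) = -1/3 (P(u) = -u/(3*u) = -1/3*1 = -1/3)
I(Y) = Y**2 + 13*Y
X = 1064 (X = 56 + 7*144 = 56 + 1008 = 1064)
f(T) = (84 + T)*(1064 + T) (f(T) = (T + 1064)*(T + 84) = (1064 + T)*(84 + T) = (84 + T)*(1064 + T))
1/f(I(P(-2))) = 1/(89376 + (-(13 - 1/3)/3)**2 + 1148*(-(13 - 1/3)/3)) = 1/(89376 + (-1/3*38/3)**2 + 1148*(-1/3*38/3)) = 1/(89376 + (-38/9)**2 + 1148*(-38/9)) = 1/(89376 + 1444/81 - 43624/9) = 1/(6848284/81) = 81/6848284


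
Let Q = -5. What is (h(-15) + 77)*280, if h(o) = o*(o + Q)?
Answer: 105560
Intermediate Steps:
h(o) = o*(-5 + o) (h(o) = o*(o - 5) = o*(-5 + o))
(h(-15) + 77)*280 = (-15*(-5 - 15) + 77)*280 = (-15*(-20) + 77)*280 = (300 + 77)*280 = 377*280 = 105560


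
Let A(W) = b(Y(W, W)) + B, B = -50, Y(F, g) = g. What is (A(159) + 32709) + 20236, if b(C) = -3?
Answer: 52892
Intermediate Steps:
A(W) = -53 (A(W) = -3 - 50 = -53)
(A(159) + 32709) + 20236 = (-53 + 32709) + 20236 = 32656 + 20236 = 52892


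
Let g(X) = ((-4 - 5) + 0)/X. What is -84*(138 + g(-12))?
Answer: -11655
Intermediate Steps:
g(X) = -9/X (g(X) = (-9 + 0)/X = -9/X)
-84*(138 + g(-12)) = -84*(138 - 9/(-12)) = -84*(138 - 9*(-1/12)) = -84*(138 + ¾) = -84*555/4 = -11655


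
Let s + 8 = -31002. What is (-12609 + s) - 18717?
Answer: -62336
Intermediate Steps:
s = -31010 (s = -8 - 31002 = -31010)
(-12609 + s) - 18717 = (-12609 - 31010) - 18717 = -43619 - 18717 = -62336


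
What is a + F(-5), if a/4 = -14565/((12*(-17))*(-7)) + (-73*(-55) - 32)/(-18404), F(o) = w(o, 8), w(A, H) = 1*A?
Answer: -25549427/547519 ≈ -46.664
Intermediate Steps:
w(A, H) = A
F(o) = o
a = -22811832/547519 (a = 4*(-14565/((12*(-17))*(-7)) + (-73*(-55) - 32)/(-18404)) = 4*(-14565/((-204*(-7))) + (4015 - 32)*(-1/18404)) = 4*(-14565/1428 + 3983*(-1/18404)) = 4*(-14565*1/1428 - 3983/18404) = 4*(-4855/476 - 3983/18404) = 4*(-5702958/547519) = -22811832/547519 ≈ -41.664)
a + F(-5) = -22811832/547519 - 5 = -25549427/547519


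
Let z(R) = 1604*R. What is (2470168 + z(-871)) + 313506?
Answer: 1386590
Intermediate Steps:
(2470168 + z(-871)) + 313506 = (2470168 + 1604*(-871)) + 313506 = (2470168 - 1397084) + 313506 = 1073084 + 313506 = 1386590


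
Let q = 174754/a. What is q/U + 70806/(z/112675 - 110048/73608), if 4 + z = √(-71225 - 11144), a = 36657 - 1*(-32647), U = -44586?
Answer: -35157624062822692884166870478269/742366158569144210992622904 - 38768552073273159270*I/480497739132518957 ≈ -47359.0 - 80.684*I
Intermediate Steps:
a = 69304 (a = 36657 + 32647 = 69304)
z = -4 + 287*I (z = -4 + √(-71225 - 11144) = -4 + √(-82369) = -4 + 287*I ≈ -4.0 + 287.0*I)
q = 87377/34652 (q = 174754/69304 = 174754*(1/69304) = 87377/34652 ≈ 2.5216)
q/U + 70806/(z/112675 - 110048/73608) = (87377/34652)/(-44586) + 70806/((-4 + 287*I)/112675 - 110048/73608) = (87377/34652)*(-1/44586) + 70806/((-4 + 287*I)*(1/112675) - 110048*1/73608) = -87377/1544994072 + 70806/((-4/112675 + 287*I/112675) - 13756/9201) = -87377/1544994072 + 70806/(-1549994104/1036722675 + 287*I/112675) = -87377/1544994072 + 70806*(214958780971831125*(-1549994104/1036722675 - 287*I/112675)/480497739132518957) = -87377/1544994072 + 15220371445491474636750*(-1549994104/1036722675 - 287*I/112675)/480497739132518957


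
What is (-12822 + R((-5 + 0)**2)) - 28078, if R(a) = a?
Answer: -40875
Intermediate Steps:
(-12822 + R((-5 + 0)**2)) - 28078 = (-12822 + (-5 + 0)**2) - 28078 = (-12822 + (-5)**2) - 28078 = (-12822 + 25) - 28078 = -12797 - 28078 = -40875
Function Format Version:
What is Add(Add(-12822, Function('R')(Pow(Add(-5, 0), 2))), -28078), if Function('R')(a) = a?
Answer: -40875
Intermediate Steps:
Add(Add(-12822, Function('R')(Pow(Add(-5, 0), 2))), -28078) = Add(Add(-12822, Pow(Add(-5, 0), 2)), -28078) = Add(Add(-12822, Pow(-5, 2)), -28078) = Add(Add(-12822, 25), -28078) = Add(-12797, -28078) = -40875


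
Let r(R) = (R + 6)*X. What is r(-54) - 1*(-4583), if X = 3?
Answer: 4439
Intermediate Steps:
r(R) = 18 + 3*R (r(R) = (R + 6)*3 = (6 + R)*3 = 18 + 3*R)
r(-54) - 1*(-4583) = (18 + 3*(-54)) - 1*(-4583) = (18 - 162) + 4583 = -144 + 4583 = 4439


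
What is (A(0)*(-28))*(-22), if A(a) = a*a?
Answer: 0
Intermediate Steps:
A(a) = a²
(A(0)*(-28))*(-22) = (0²*(-28))*(-22) = (0*(-28))*(-22) = 0*(-22) = 0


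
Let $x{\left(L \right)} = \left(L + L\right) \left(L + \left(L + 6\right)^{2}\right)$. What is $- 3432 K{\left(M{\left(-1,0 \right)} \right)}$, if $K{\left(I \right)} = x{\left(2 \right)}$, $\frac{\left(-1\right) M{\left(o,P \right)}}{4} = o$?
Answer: $-906048$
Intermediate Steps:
$M{\left(o,P \right)} = - 4 o$
$x{\left(L \right)} = 2 L \left(L + \left(6 + L\right)^{2}\right)$
$K{\left(I \right)} = 264$ ($K{\left(I \right)} = 2 \cdot 2 \left(2 + \left(6 + 2\right)^{2}\right) = 2 \cdot 2 \left(2 + 8^{2}\right) = 2 \cdot 2 \left(2 + 64\right) = 2 \cdot 2 \cdot 66 = 264$)
$- 3432 K{\left(M{\left(-1,0 \right)} \right)} = \left(-3432\right) 264 = -906048$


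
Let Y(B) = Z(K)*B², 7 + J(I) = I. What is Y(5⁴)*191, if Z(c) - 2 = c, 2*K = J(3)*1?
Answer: 0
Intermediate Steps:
J(I) = -7 + I
K = -2 (K = ((-7 + 3)*1)/2 = (-4*1)/2 = (½)*(-4) = -2)
Z(c) = 2 + c
Y(B) = 0 (Y(B) = (2 - 2)*B² = 0*B² = 0)
Y(5⁴)*191 = 0*191 = 0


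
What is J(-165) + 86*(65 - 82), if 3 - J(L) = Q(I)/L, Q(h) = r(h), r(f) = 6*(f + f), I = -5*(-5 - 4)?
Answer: -16013/11 ≈ -1455.7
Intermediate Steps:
I = 45 (I = -5*(-9) = 45)
r(f) = 12*f (r(f) = 6*(2*f) = 12*f)
Q(h) = 12*h
J(L) = 3 - 540/L (J(L) = 3 - 12*45/L = 3 - 540/L)
J(-165) + 86*(65 - 82) = (3 - 540/(-165)) + 86*(65 - 82) = (3 - 540*(-1/165)) + 86*(-17) = (3 + 36/11) - 1462 = 69/11 - 1462 = -16013/11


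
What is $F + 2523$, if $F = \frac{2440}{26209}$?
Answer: $\frac{66127747}{26209} \approx 2523.1$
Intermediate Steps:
$F = \frac{2440}{26209}$ ($F = 2440 \cdot \frac{1}{26209} = \frac{2440}{26209} \approx 0.093098$)
$F + 2523 = \frac{2440}{26209} + 2523 = \frac{66127747}{26209}$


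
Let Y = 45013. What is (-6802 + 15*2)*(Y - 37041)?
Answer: -53986384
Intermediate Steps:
(-6802 + 15*2)*(Y - 37041) = (-6802 + 15*2)*(45013 - 37041) = (-6802 + 30)*7972 = -6772*7972 = -53986384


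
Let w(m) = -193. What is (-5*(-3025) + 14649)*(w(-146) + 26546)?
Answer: 784634222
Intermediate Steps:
(-5*(-3025) + 14649)*(w(-146) + 26546) = (-5*(-3025) + 14649)*(-193 + 26546) = (15125 + 14649)*26353 = 29774*26353 = 784634222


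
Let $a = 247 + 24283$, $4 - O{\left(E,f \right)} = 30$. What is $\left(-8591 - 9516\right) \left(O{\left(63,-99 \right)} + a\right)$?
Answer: $-443693928$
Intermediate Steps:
$O{\left(E,f \right)} = -26$ ($O{\left(E,f \right)} = 4 - 30 = -26$)
$a = 24530$
$\left(-8591 - 9516\right) \left(O{\left(63,-99 \right)} + a\right) = \left(-8591 - 9516\right) \left(-26 + 24530\right) = \left(-18107\right) 24504 = -443693928$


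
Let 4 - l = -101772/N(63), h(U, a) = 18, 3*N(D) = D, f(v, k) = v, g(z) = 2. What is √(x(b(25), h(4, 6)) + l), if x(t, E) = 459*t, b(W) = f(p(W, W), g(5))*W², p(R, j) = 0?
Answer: 4*√14854/7 ≈ 69.644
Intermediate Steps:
N(D) = D/3
b(W) = 0 (b(W) = 0*W² = 0)
l = 33952/7 (l = 4 - (-101772)/((⅓)*63) = 4 - (-101772)/21 = 4 - 1*(-33924/7) = 4 + 33924/7 = 33952/7 ≈ 4850.3)
√(x(b(25), h(4, 6)) + l) = √(459*0 + 33952/7) = √(0 + 33952/7) = √(33952/7) = 4*√14854/7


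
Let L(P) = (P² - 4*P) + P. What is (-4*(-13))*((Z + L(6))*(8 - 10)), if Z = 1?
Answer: -1976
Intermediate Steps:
L(P) = P² - 3*P
(-4*(-13))*((Z + L(6))*(8 - 10)) = (-4*(-13))*((1 + 6*(-3 + 6))*(8 - 10)) = 52*((1 + 6*3)*(-2)) = 52*((1 + 18)*(-2)) = 52*(19*(-2)) = 52*(-38) = -1976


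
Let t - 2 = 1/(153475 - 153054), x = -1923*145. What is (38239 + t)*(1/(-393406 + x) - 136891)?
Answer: -1481532749211610184/283013461 ≈ -5.2349e+9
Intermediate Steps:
x = -278835
t = 843/421 (t = 2 + 1/(153475 - 153054) = 2 + 1/421 = 843/421 ≈ 2.0024)
(38239 + t)*(1/(-393406 + x) - 136891) = (38239 + 843/421)*(1/(-393406 - 278835) - 136891) = 16099462*(1/(-672241) - 136891)/421 = 16099462*(-1/672241 - 136891)/421 = (16099462/421)*(-92023742732/672241) = -1481532749211610184/283013461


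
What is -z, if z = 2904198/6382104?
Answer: -484033/1063684 ≈ -0.45505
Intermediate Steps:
z = 484033/1063684 (z = 2904198*(1/6382104) = 484033/1063684 ≈ 0.45505)
-z = -1*484033/1063684 = -484033/1063684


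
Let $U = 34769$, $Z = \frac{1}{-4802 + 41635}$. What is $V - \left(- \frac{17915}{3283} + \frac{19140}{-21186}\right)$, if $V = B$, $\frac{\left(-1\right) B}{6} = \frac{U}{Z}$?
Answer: $- \frac{8097602577169681}{1053843} \approx -7.6839 \cdot 10^{9}$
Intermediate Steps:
$Z = \frac{1}{36833} \approx 2.715 \cdot 10^{-5}$
$B = -7683879462$ ($B = - 6 \cdot 34769 \frac{1}{\frac{1}{36833}} = - 6 \cdot 34769 \cdot 36833 = \left(-6\right) 1280646577 = -7683879462$)
$V = -7683879462$
$V - \left(- \frac{17915}{3283} + \frac{19140}{-21186}\right) = -7683879462 - \left(- \frac{17915}{3283} + \frac{19140}{-21186}\right) = -7683879462 - \left(\left(-17915\right) \frac{1}{3283} + 19140 \left(- \frac{1}{21186}\right)\right) = -7683879462 - \left(- \frac{17915}{3283} - \frac{290}{321}\right) = -7683879462 - - \frac{6702785}{1053843} = -7683879462 + \frac{6702785}{1053843} = - \frac{8097602577169681}{1053843}$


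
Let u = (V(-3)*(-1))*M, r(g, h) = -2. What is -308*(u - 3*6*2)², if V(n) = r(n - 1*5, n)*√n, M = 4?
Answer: -340032 + 177408*I*√3 ≈ -3.4003e+5 + 3.0728e+5*I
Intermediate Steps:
V(n) = -2*√n
u = 8*I*√3 (u = (-2*I*√3*(-1))*4 = (2*I*√3)*4 = 8*I*√3 ≈ 13.856*I)
-308*(u - 3*6*2)² = -308*(8*I*√3 - 3*6*2)² = -308*(8*I*√3 - 18*2)² = -308*(8*I*√3 - 36)² = -308*(-36 + 8*I*√3)²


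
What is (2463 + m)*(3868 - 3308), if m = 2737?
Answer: 2912000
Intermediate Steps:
(2463 + m)*(3868 - 3308) = (2463 + 2737)*(3868 - 3308) = 5200*560 = 2912000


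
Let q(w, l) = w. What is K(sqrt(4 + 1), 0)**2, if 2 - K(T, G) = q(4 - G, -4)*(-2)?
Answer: 100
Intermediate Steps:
K(T, G) = 10 - 2*G (K(T, G) = 2 - (4 - G)*(-2) = 2 - (-8 + 2*G) = 2 + (8 - 2*G) = 10 - 2*G)
K(sqrt(4 + 1), 0)**2 = (10 - 2*0)**2 = (10 + 0)**2 = 10**2 = 100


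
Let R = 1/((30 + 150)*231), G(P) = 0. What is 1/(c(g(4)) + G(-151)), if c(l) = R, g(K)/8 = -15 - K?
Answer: 41580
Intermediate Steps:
g(K) = -120 - 8*K (g(K) = 8*(-15 - K) = -120 - 8*K)
R = 1/41580 (R = (1/231)/180 = (1/180)*(1/231) = 1/41580 ≈ 2.4050e-5)
c(l) = 1/41580
1/(c(g(4)) + G(-151)) = 1/(1/41580 + 0) = 1/(1/41580) = 41580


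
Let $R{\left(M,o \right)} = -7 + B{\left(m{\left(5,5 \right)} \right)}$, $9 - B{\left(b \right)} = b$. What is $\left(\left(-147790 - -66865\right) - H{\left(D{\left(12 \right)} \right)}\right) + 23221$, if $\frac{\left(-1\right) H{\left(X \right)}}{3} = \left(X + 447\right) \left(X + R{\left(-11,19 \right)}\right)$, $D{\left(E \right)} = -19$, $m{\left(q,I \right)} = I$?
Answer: $-85952$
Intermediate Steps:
$B{\left(b \right)} = 9 - b$
$R{\left(M,o \right)} = -3$ ($R{\left(M,o \right)} = -7 + \left(9 - 5\right) = -7 + 4 = -3$)
$H{\left(X \right)} = - 3 \left(-3 + X\right) \left(447 + X\right)$ ($H{\left(X \right)} = - 3 \left(X + 447\right) \left(X - 3\right) = - 3 \left(447 + X\right) \left(-3 + X\right) = - 3 \left(-3 + X\right) \left(447 + X\right)$)
$\left(\left(-147790 - -66865\right) - H{\left(D{\left(12 \right)} \right)}\right) + 23221 = \left(\left(-147790 - -66865\right) - \left(4023 - -25308 - 3 \left(-19\right)^{2}\right)\right) + 23221 = \left(\left(-147790 + 66865\right) - \left(4023 + 25308 - 1083\right)\right) + 23221 = \left(-80925 - \left(4023 + 25308 - 1083\right)\right) + 23221 = \left(-80925 - 28248\right) + 23221 = -109173 + 23221 = -85952$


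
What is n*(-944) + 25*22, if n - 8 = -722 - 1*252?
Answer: 912454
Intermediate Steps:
n = -966 (n = 8 + (-722 - 1*252) = 8 + (-722 - 252) = 8 - 974 = -966)
n*(-944) + 25*22 = -966*(-944) + 25*22 = 911904 + 550 = 912454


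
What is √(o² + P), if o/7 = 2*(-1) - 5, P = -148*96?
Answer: I*√11807 ≈ 108.66*I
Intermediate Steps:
P = -14208
o = -49 (o = 7*(2*(-1) - 5) = 7*(-2 - 5) = 7*(-7) = -49)
√(o² + P) = √((-49)² - 14208) = √(2401 - 14208) = √(-11807) = I*√11807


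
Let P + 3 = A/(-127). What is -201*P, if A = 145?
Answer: 105726/127 ≈ 832.49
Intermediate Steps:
P = -526/127 (P = -3 + 145/(-127) = -3 + 145*(-1/127) = -3 - 145/127 = -526/127 ≈ -4.1417)
-201*P = -201*(-526/127) = 105726/127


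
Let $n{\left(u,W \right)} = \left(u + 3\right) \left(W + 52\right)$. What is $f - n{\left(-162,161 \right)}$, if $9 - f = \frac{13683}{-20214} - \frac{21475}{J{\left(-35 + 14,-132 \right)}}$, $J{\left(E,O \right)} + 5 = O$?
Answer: $\frac{31127065163}{923106} \approx 33720.0$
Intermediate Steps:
$n{\left(u,W \right)} = \left(3 + u\right) \left(52 + W\right)$
$J{\left(E,O \right)} = -5 + O$
$f = - \frac{135765739}{923106}$ ($f = 9 - \left(\frac{13683}{-20214} - \frac{21475}{-5 - 132}\right) = 9 - \left(13683 \left(- \frac{1}{20214}\right) - \frac{21475}{-137}\right) = 9 - \left(- \frac{4561}{6738} - - \frac{21475}{137}\right) = 9 - \left(- \frac{4561}{6738} + \frac{21475}{137}\right) = 9 - \frac{144073693}{923106} = - \frac{135765739}{923106} \approx -147.07$)
$f - n{\left(-162,161 \right)} = - \frac{135765739}{923106} - \left(156 + 3 \cdot 161 + 52 \left(-162\right) + 161 \left(-162\right)\right) = - \frac{135765739}{923106} - \left(156 + 483 - 8424 - 26082\right) = - \frac{135765739}{923106} - -33867 = - \frac{135765739}{923106} + 33867 = \frac{31127065163}{923106}$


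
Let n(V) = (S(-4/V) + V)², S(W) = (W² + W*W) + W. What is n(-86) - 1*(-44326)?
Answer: 176797339526/3418801 ≈ 51713.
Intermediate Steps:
S(W) = W + 2*W² (S(W) = (W² + W²) + W = 2*W² + W = W + 2*W²)
n(V) = (V - 4*(1 - 8/V)/V)² (n(V) = ((-4/V)*(1 + 2*(-4/V)) + V)² = ((-4/V)*(1 - 8/V) + V)² = (-4*(1 - 8/V)/V + V)² = (V - 4*(1 - 8/V)/V)²)
n(-86) - 1*(-44326) = (32 + (-86)³ - 4*(-86))²/(-86)⁴ - 1*(-44326) = (32 - 636056 + 344)²/54700816 + 44326 = (1/54700816)*(-635680)² + 44326 = (1/54700816)*404089062400 + 44326 = 25255566400/3418801 + 44326 = 176797339526/3418801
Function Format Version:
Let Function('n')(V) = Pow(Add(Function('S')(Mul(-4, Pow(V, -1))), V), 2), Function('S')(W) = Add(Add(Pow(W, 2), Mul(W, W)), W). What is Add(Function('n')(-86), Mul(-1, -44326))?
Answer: Rational(176797339526, 3418801) ≈ 51713.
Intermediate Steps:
Function('S')(W) = Add(W, Mul(2, Pow(W, 2))) (Function('S')(W) = Add(Add(Pow(W, 2), Pow(W, 2)), W) = Add(Mul(2, Pow(W, 2)), W) = Add(W, Mul(2, Pow(W, 2))))
Function('n')(V) = Pow(Add(V, Mul(-4, Pow(V, -1), Add(1, Mul(-8, Pow(V, -1))))), 2) (Function('n')(V) = Pow(Add(Mul(Mul(-4, Pow(V, -1)), Add(1, Mul(2, Mul(-4, Pow(V, -1))))), V), 2) = Pow(Add(Mul(Mul(-4, Pow(V, -1)), Add(1, Mul(-8, Pow(V, -1)))), V), 2) = Pow(Add(Mul(-4, Pow(V, -1), Add(1, Mul(-8, Pow(V, -1)))), V), 2) = Pow(Add(V, Mul(-4, Pow(V, -1), Add(1, Mul(-8, Pow(V, -1))))), 2))
Add(Function('n')(-86), Mul(-1, -44326)) = Add(Mul(Pow(-86, -4), Pow(Add(32, Pow(-86, 3), Mul(-4, -86)), 2)), Mul(-1, -44326)) = Add(Mul(Rational(1, 54700816), Pow(Add(32, -636056, 344), 2)), 44326) = Add(Mul(Rational(1, 54700816), Pow(-635680, 2)), 44326) = Add(Mul(Rational(1, 54700816), 404089062400), 44326) = Add(Rational(25255566400, 3418801), 44326) = Rational(176797339526, 3418801)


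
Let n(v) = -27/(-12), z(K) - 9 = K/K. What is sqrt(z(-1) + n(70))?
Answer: 7/2 ≈ 3.5000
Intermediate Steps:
z(K) = 10 (z(K) = 9 + K/K = 9 + 1 = 10)
n(v) = 9/4 (n(v) = -27*(-1/12) = 9/4)
sqrt(z(-1) + n(70)) = sqrt(10 + 9/4) = sqrt(49/4) = 7/2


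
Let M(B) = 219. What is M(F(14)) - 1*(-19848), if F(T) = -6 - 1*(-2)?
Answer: 20067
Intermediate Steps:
F(T) = -4 (F(T) = -6 + 2 = -4)
M(F(14)) - 1*(-19848) = 219 - 1*(-19848) = 219 + 19848 = 20067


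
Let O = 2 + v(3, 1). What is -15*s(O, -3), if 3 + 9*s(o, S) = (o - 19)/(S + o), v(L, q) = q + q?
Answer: 30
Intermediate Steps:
v(L, q) = 2*q
O = 4 (O = 2 + 2*1 = 2 + 2 = 4)
s(o, S) = -⅓ + (-19 + o)/(9*(S + o)) (s(o, S) = -⅓ + ((o - 19)/(S + o))/9 = -⅓ + ((-19 + o)/(S + o))/9 = -⅓ + (-19 + o)/(9*(S + o)))
-15*s(O, -3) = -5*(-19 - 3*(-3) - 2*4)/(3*(-3 + 4)) = -5*(-19 + 9 - 8)/(3*1) = -5*(-18)/3 = -15*(-2) = 30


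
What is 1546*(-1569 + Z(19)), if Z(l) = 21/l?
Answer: -46055340/19 ≈ -2.4240e+6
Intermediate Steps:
1546*(-1569 + Z(19)) = 1546*(-1569 + 21/19) = 1546*(-29790/19) = -46055340/19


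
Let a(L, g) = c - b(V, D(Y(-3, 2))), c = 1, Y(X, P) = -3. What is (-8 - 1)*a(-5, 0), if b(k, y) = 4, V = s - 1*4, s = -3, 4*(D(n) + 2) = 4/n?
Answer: 27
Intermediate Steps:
D(n) = -2 + 1/n (D(n) = -2 + (4/n)/4 = -2 + 1/n)
V = -7 (V = -3 - 1*4 = -3 - 4 = -7)
a(L, g) = -3 (a(L, g) = 1 - 1*4 = 1 - 4 = -3)
(-8 - 1)*a(-5, 0) = (-8 - 1)*(-3) = -9*(-3) = 27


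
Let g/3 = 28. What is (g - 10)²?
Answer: 5476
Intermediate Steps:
g = 84 (g = 3*28 = 84)
(g - 10)² = (84 - 10)² = 74² = 5476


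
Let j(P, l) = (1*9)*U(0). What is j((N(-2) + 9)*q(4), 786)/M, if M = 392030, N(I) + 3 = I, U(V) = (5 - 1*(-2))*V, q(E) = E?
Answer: 0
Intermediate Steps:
U(V) = 7*V (U(V) = (5 + 2)*V = 7*V)
N(I) = -3 + I
j(P, l) = 0 (j(P, l) = (1*9)*(7*0) = 9*0 = 0)
j((N(-2) + 9)*q(4), 786)/M = 0/392030 = 0*(1/392030) = 0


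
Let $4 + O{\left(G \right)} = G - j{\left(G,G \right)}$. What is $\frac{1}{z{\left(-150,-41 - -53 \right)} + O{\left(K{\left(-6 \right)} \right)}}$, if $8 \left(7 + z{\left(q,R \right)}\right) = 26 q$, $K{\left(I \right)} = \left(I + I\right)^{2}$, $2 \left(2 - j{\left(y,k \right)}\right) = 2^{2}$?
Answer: $- \frac{2}{709} \approx -0.0028209$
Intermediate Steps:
$j{\left(y,k \right)} = 0$ ($j{\left(y,k \right)} = 2 - \frac{2^{2}}{2} = 2 - 2 = 0$)
$K{\left(I \right)} = 4 I^{2}$ ($K{\left(I \right)} = \left(2 I\right)^{2} = 4 I^{2}$)
$O{\left(G \right)} = -4 + G$ ($O{\left(G \right)} = -4 + \left(G - 0\right) = -4 + \left(G + 0\right) = -4 + G$)
$z{\left(q,R \right)} = -7 + \frac{13 q}{4}$ ($z{\left(q,R \right)} = -7 + \frac{26 q}{8} = -7 + \frac{13 q}{4}$)
$\frac{1}{z{\left(-150,-41 - -53 \right)} + O{\left(K{\left(-6 \right)} \right)}} = \frac{1}{\left(-7 + \frac{13}{4} \left(-150\right)\right) - \left(4 - 4 \left(-6\right)^{2}\right)} = \frac{1}{\left(-7 - \frac{975}{2}\right) + \left(-4 + 4 \cdot 36\right)} = \frac{1}{- \frac{989}{2} + \left(-4 + 144\right)} = \frac{1}{- \frac{989}{2} + 140} = \frac{1}{- \frac{709}{2}} = - \frac{2}{709}$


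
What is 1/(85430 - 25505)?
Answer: 1/59925 ≈ 1.6688e-5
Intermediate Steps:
1/(85430 - 25505) = 1/59925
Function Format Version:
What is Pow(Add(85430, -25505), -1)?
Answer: Rational(1, 59925) ≈ 1.6688e-5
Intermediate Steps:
Pow(Add(85430, -25505), -1) = Pow(59925, -1) = Rational(1, 59925)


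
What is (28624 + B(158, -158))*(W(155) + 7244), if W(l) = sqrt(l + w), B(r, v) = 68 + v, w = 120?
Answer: 206700296 + 142670*sqrt(11) ≈ 2.0717e+8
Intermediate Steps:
W(l) = sqrt(120 + l) (W(l) = sqrt(l + 120) = sqrt(120 + l))
(28624 + B(158, -158))*(W(155) + 7244) = (28624 + (68 - 158))*(sqrt(120 + 155) + 7244) = (28624 - 90)*(sqrt(275) + 7244) = 28534*(5*sqrt(11) + 7244) = 28534*(7244 + 5*sqrt(11)) = 206700296 + 142670*sqrt(11)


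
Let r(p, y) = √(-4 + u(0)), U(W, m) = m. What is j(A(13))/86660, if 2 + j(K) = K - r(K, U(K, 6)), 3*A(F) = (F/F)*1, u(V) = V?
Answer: -1/51996 - I/43330 ≈ -1.9232e-5 - 2.3079e-5*I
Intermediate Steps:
r(p, y) = 2*I (r(p, y) = √(-4 + 0) = √(-4) = 2*I)
A(F) = ⅓ (A(F) = ((F/F)*1)/3 = (1*1)/3 = (⅓)*1 = ⅓)
j(K) = -2 + K - 2*I (j(K) = -2 + (K - 2*I) = -2 + K - 2*I)
j(A(13))/86660 = (-2 + ⅓ - 2*I)/86660 = (-5/3 - 2*I)*(1/86660) = -1/51996 - I/43330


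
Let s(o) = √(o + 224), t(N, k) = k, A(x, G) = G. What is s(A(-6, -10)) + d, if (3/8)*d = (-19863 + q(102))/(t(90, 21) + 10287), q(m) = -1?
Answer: -39728/7731 + √214 ≈ 9.4899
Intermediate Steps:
s(o) = √(224 + o)
d = -39728/7731 (d = 8*((-19863 - 1)/(21 + 10287))/3 = 8*(-19864/10308)/3 = 8*(-19864*1/10308)/3 = (8/3)*(-4966/2577) = -39728/7731 ≈ -5.1388)
s(A(-6, -10)) + d = √(224 - 10) - 39728/7731 = √214 - 39728/7731 = -39728/7731 + √214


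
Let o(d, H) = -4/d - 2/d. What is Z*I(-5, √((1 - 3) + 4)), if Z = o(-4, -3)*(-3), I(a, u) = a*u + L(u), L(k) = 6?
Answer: -27 + 45*√2/2 ≈ 4.8198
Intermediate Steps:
o(d, H) = -6/d
I(a, u) = 6 + a*u (I(a, u) = a*u + 6 = 6 + a*u)
Z = -9/2 (Z = -6/(-4)*(-3) = -6*(-¼)*(-3) = (3/2)*(-3) = -9/2 ≈ -4.5000)
Z*I(-5, √((1 - 3) + 4)) = -9*(6 - 5*√((1 - 3) + 4))/2 = -9*(6 - 5*√(-2 + 4))/2 = -9*(6 - 5*√2)/2 = -27 + 45*√2/2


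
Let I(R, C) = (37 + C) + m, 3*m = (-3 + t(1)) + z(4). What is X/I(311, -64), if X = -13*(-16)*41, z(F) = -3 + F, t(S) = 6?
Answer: -25584/77 ≈ -332.26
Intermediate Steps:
m = 4/3 (m = ((-3 + 6) + (-3 + 4))/3 = (3 + 1)/3 = (⅓)*4 = 4/3 ≈ 1.3333)
X = 8528 (X = 208*41 = 8528)
I(R, C) = 115/3 + C (I(R, C) = (37 + C) + 4/3 = 115/3 + C)
X/I(311, -64) = 8528/(115/3 - 64) = 8528/(-77/3) = 8528*(-3/77) = -25584/77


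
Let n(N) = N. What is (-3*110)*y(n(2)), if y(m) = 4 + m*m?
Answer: -2640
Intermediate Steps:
y(m) = 4 + m²
(-3*110)*y(n(2)) = (-3*110)*(4 + 2²) = -330*(4 + 4) = -330*8 = -2640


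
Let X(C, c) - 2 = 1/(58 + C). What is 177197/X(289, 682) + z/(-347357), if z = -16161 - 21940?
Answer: 21358091040358/241413115 ≈ 88471.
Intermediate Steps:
X(C, c) = 2 + 1/(58 + C)
z = -38101
177197/X(289, 682) + z/(-347357) = 177197/(((117 + 2*289)/(58 + 289))) - 38101/(-347357) = 177197/(((117 + 578)/347)) - 38101*(-1/347357) = 177197/(((1/347)*695)) + 38101/347357 = 177197/(695/347) + 38101/347357 = 177197*(347/695) + 38101/347357 = 61487359/695 + 38101/347357 = 21358091040358/241413115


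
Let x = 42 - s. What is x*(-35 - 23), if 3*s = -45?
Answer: -3306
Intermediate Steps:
s = -15 (s = (⅓)*(-45) = -15)
x = 57 (x = 42 - 1*(-15) = 42 + 15 = 57)
x*(-35 - 23) = 57*(-35 - 23) = 57*(-58) = -3306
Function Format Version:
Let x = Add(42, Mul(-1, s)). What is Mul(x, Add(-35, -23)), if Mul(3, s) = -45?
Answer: -3306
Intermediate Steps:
s = -15 (s = Mul(Rational(1, 3), -45) = -15)
x = 57 (x = Add(42, Mul(-1, -15)) = Add(42, 15) = 57)
Mul(x, Add(-35, -23)) = Mul(57, Add(-35, -23)) = Mul(57, -58) = -3306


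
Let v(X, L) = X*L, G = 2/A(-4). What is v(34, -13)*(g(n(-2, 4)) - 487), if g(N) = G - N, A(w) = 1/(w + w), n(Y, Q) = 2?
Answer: 223210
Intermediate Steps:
A(w) = 1/(2*w)
G = -16 (G = 2/(((½)/(-4))) = 2/(((½)*(-¼))) = 2/(-⅛) = 2*(-8) = -16)
g(N) = -16 - N
v(X, L) = L*X
v(34, -13)*(g(n(-2, 4)) - 487) = (-13*34)*((-16 - 1*2) - 487) = -442*((-16 - 2) - 487) = -442*(-18 - 487) = -442*(-505) = 223210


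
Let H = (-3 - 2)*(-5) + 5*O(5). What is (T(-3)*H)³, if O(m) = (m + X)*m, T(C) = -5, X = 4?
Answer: -1953125000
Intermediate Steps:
O(m) = m*(4 + m) (O(m) = (m + 4)*m = (4 + m)*m = m*(4 + m))
H = 250 (H = (-3 - 2)*(-5) + 5*(5*(4 + 5)) = -5*(-5) + 5*(5*9) = 25 + 5*45 = 25 + 225 = 250)
(T(-3)*H)³ = (-5*250)³ = (-1250)³ = -1953125000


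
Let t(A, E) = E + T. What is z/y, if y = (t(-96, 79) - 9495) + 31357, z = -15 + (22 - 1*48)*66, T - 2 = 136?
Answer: -1731/22079 ≈ -0.078400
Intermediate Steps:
T = 138 (T = 2 + 136 = 138)
t(A, E) = 138 + E (t(A, E) = E + 138 = 138 + E)
z = -1731 (z = -15 + (22 - 48)*66 = -15 - 26*66 = -15 - 1716 = -1731)
y = 22079 (y = ((138 + 79) - 9495) + 31357 = (217 - 9495) + 31357 = -9278 + 31357 = 22079)
z/y = -1731/22079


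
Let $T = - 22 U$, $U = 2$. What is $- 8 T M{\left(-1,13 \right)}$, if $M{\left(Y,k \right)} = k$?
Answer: $4576$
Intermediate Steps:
$T = -44$ ($T = \left(-22\right) 2 = -44$)
$- 8 T M{\left(-1,13 \right)} = \left(-8\right) \left(-44\right) 13 = 352 \cdot 13 = 4576$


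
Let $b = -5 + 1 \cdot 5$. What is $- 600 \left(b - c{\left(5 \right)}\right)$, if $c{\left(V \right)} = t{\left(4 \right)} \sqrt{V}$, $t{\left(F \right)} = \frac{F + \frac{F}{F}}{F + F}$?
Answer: $375 \sqrt{5} \approx 838.53$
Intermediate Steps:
$t{\left(F \right)} = \frac{1 + F}{2 F}$ ($t{\left(F \right)} = \frac{F + 1}{2 F} = \left(1 + F\right) \frac{1}{2 F} = \frac{1 + F}{2 F}$)
$c{\left(V \right)} = \frac{5 \sqrt{V}}{8}$ ($c{\left(V \right)} = \frac{1 + 4}{2 \cdot 4} \sqrt{V} = \frac{1}{2} \cdot \frac{1}{4} \cdot 5 \sqrt{V} = \frac{5 \sqrt{V}}{8}$)
$b = 0$ ($b = -5 + 5 = 0$)
$- 600 \left(b - c{\left(5 \right)}\right) = - 600 \left(0 - \frac{5 \sqrt{5}}{8}\right) = - 600 \left(- \frac{5 \sqrt{5}}{8}\right) = 375 \sqrt{5}$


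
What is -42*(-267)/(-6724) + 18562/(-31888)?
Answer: -60300365/26801864 ≈ -2.2499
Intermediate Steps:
-42*(-267)/(-6724) + 18562/(-31888) = 11214*(-1/6724) + 18562*(-1/31888) = -5607/3362 - 9281/15944 = -60300365/26801864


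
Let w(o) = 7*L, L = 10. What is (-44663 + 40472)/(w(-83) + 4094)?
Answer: -1397/1388 ≈ -1.0065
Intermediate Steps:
w(o) = 70 (w(o) = 7*10 = 70)
(-44663 + 40472)/(w(-83) + 4094) = (-44663 + 40472)/(70 + 4094) = -4191/4164 = -4191*1/4164 = -1397/1388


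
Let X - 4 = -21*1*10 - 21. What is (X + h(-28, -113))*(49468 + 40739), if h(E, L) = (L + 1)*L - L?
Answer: 1131376194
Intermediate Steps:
X = -227 (X = 4 + (-21*1*10 - 21) = 4 + (-21*10 - 21) = 4 + (-210 - 21) = 4 - 231 = -227)
h(E, L) = -L + L*(1 + L) (h(E, L) = (1 + L)*L - L = L*(1 + L) - L = -L + L*(1 + L))
(X + h(-28, -113))*(49468 + 40739) = (-227 + (-113)²)*(49468 + 40739) = (-227 + 12769)*90207 = 12542*90207 = 1131376194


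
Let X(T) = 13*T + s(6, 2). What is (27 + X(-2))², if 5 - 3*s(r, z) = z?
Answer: 4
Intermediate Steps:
s(r, z) = 5/3 - z/3
X(T) = 1 + 13*T (X(T) = 13*T + (5/3 - ⅓*2) = 13*T + (5/3 - ⅔) = 13*T + 1 = 1 + 13*T)
(27 + X(-2))² = (27 + (1 + 13*(-2)))² = (27 + (1 - 26))² = (27 - 25)² = 2² = 4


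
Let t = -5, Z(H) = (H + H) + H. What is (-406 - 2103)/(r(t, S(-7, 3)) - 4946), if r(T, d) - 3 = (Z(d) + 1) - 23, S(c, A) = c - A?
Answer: 2509/4995 ≈ 0.50230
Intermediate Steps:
Z(H) = 3*H (Z(H) = 2*H + H = 3*H)
r(T, d) = -19 + 3*d (r(T, d) = 3 + ((3*d + 1) - 23) = 3 + ((1 + 3*d) - 23) = 3 + (-22 + 3*d) = -19 + 3*d)
(-406 - 2103)/(r(t, S(-7, 3)) - 4946) = (-406 - 2103)/((-19 + 3*(-7 - 1*3)) - 4946) = -2509/((-19 + 3*(-7 - 3)) - 4946) = -2509/((-19 + 3*(-10)) - 4946) = -2509/((-19 - 30) - 4946) = -2509/(-49 - 4946) = -2509/(-4995) = -2509*(-1/4995) = 2509/4995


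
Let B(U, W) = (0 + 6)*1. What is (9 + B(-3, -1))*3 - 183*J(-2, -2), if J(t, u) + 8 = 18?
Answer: -1785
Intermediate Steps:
B(U, W) = 6 (B(U, W) = 6*1 = 6)
J(t, u) = 10 (J(t, u) = -8 + 18 = 10)
(9 + B(-3, -1))*3 - 183*J(-2, -2) = (9 + 6)*3 - 183*10 = 15*3 - 1830 = 45 - 1830 = -1785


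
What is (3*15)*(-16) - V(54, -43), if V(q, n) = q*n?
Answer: 1602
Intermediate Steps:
V(q, n) = n*q
(3*15)*(-16) - V(54, -43) = (3*15)*(-16) - (-43)*54 = 45*(-16) - 1*(-2322) = -720 + 2322 = 1602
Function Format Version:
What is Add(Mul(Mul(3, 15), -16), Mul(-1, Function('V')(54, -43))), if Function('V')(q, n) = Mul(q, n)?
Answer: 1602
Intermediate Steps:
Function('V')(q, n) = Mul(n, q)
Add(Mul(Mul(3, 15), -16), Mul(-1, Function('V')(54, -43))) = Add(Mul(Mul(3, 15), -16), Mul(-1, Mul(-43, 54))) = Add(Mul(45, -16), Mul(-1, -2322)) = Add(-720, 2322) = 1602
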